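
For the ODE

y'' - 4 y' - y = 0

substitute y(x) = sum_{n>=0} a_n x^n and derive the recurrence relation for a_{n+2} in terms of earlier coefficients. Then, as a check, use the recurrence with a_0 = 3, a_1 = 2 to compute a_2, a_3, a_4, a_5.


Substitute y = sum_n a_n x^n.
y''(x) has coefficient (n+2)(n+1) a_{n+2} at x^n;
-4 y'(x) has coefficient -4 (n+1) a_{n+1} at x^n;
-y(x) has coefficient -1 a_n at x^n.
Matching x^n: (n+2)(n+1) a_{n+2} - 4 (n+1) a_{n+1} - 1 a_n = 0.
Thus a_{n+2} = [4 (n+1) a_{n+1} + 1 a_n] / ((n+1)(n+2)).

Check with a_0 = 3, a_1 = 2 (apply the recurrence for n = 0, 1, 2, 3): a_0 = 3, a_1 = 2, a_2 = 11/2, a_3 = 23/3, a_4 = 65/8, a_5 = 413/60.

a_(n+2) = [4 (n+1) a_(n+1) + 1 a_n] / ((n+1)(n+2)); check: a_0 = 3, a_1 = 2, a_2 = 11/2, a_3 = 23/3, a_4 = 65/8, a_5 = 413/60


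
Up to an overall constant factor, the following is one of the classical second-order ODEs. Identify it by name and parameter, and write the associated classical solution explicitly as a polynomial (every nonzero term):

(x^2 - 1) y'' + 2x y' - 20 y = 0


All three coefficients share the factor -1; dividing through by -1 gives  (1 - x^2) y'' - 2x y' + 20 y = 0.
This matches the Legendre equation (1 - x^2) y'' - 2x y' + n(n+1) y = 0 (note the -2x y' term) with n(n+1) = 20, so n = 4; the polynomial solution is P_4(x).
With y = sum_k a_k x^k, matching x^k gives (k+2)(k+1) a_{k+2} = [k(k+1) - n(n+1)] a_k = (k - 4)(k + 5) a_k. The right side vanishes at k = 4, so the series with the parity of 4 terminates at degree 4.
Standard normalization (P_n(1) = 1): leading coefficient (2n)!/(2^n (n!)^2) = 40320/(16*576) = 35/8, so a_4 = 35/8. Work downward with a_k = (k+1)(k+2) a_{k+2} / ((k - 4)(k + 5)):
  a_2 = (3)(4)(35/8) / ((2 - 4)(2 + 5)) = (105/2)/(-14) = -15/4
  a_0 = (1)(2)(-15/4) / ((0 - 4)(0 + 5)) = (-15/2)/(-20) = 3/8
Hence P_4(x) = 35 x^4/8 - 15 x^2/4 + 3/8.

P_4(x); series = 35 x^4/8 - 15 x^2/4 + 3/8


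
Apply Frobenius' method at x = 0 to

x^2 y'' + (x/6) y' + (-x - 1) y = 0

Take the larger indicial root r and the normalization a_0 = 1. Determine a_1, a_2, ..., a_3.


Write in Frobenius form y'' + (p(x)/x) y' + (q(x)/x^2) y = 0:
  p(x) = 1/6,  q(x) = -x - 1.
Indicial equation: r(r-1) + (1/6) r + (-1) = 0 -> roots r_1 = 3/2, r_2 = -2/3.
Take r = r_1 = 3/2. Let y(x) = x^r sum_{n>=0} a_n x^n with a_0 = 1.
Substitute y = x^r sum a_n x^n and match x^{r+n}. The recurrence is
  D(n) a_n - 1 a_{n-1} = 0,  where D(n) = (r+n)(r+n-1) + (1/6)(r+n) + (-1).
  a_n = 1 / D(n) * a_{n-1}.
Since the indicial polynomial factors as (r - r_1)(r - r_2), D(n) = (r_1 + n - r_1)(r_1 + n - r_2) = n(n + 13/6).
Evaluating step by step (a_0 = 1):
  n = 1: D(1) = 1(1 + 13/6) = 19/6; numerator = 1(1) = 1; a_1 = (1)/(19/6) = 6/19
  n = 2: D(2) = 2(2 + 13/6) = 25/3; numerator = 1(6/19) = 6/19; a_2 = (6/19)/(25/3) = 18/475
  n = 3: D(3) = 3(3 + 13/6) = 31/2; numerator = 1(18/475) = 18/475; a_3 = (18/475)/(31/2) = 36/14725

r = 3/2; a_0 = 1; a_1 = 6/19; a_2 = 18/475; a_3 = 36/14725


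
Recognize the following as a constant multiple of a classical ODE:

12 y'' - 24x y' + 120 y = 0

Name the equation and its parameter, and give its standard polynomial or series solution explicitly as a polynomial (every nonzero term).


All three coefficients share the factor 12; dividing through by 12 gives  y'' - 2x y' + 10 y = 0.
This matches the Hermite equation y'' - 2x y' + 2n y = 0 with 2n = 10, so n = 5; the polynomial solution is H_5(x).
With y = sum_k a_k x^k, matching x^k gives (k+2)(k+1) a_{k+2} = 2(k - n) a_k = 2(k - 5) a_k. The right side vanishes at k = 5, so the series with the parity of 5 terminates at degree 5.
Standard normalization: leading coefficient of H_n is 2^n, so a_5 = 2^5 = 32. Work downward with a_k = (k+1)(k+2) a_{k+2} / (2(k - n)):
  a_3 = (4)(5)(32) / (2(3 - 5)) = 640/(-4) = -160
  a_1 = (2)(3)(-160) / (2(1 - 5)) = -960/(-8) = 120
Hence H_5(x) = 32 x^5 - 160 x^3 + 120 x.

H_5(x); series = 32 x^5 - 160 x^3 + 120 x


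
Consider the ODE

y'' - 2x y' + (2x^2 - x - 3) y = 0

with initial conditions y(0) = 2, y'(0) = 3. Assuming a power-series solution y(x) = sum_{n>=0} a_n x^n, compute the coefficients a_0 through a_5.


Ansatz: y(x) = sum_{n>=0} a_n x^n, so y'(x) = sum_{n>=1} n a_n x^(n-1) and y''(x) = sum_{n>=2} n(n-1) a_n x^(n-2).
Substitute into P(x) y'' + Q(x) y' + R(x) y = 0 with P(x) = 1, Q(x) = -2x, R(x) = 2x^2 - x - 3, and match powers of x.
Initial conditions: a_0 = 2, a_1 = 3.
Setting the coefficient of each power of x to zero and solving order by order (substituting the coefficients already found):
  x^0: 2 a_2 - 3 a_0 = 0  ->  2 a_2 = 3 a_0 = 6  ->  a_2 = 3
  x^1: 6 a_3 - 5 a_1 - a_0 = 0  ->  6 a_3 = 5 a_1 + a_0 = 17  ->  a_3 = 17/6
  x^2: 12 a_4 - 7 a_2 - a_1 + 2 a_0 = 0  ->  12 a_4 = 7 a_2 + a_1 - 2 a_0 = 20  ->  a_4 = 5/3
  x^3: 20 a_5 - 9 a_3 - a_2 + 2 a_1 = 0  ->  20 a_5 = 9 a_3 + a_2 - 2 a_1 = 45/2  ->  a_5 = 9/8
Truncated series: y(x) = 2 + 3 x + 3 x^2 + (17/6) x^3 + (5/3) x^4 + (9/8) x^5 + O(x^6).

a_0 = 2; a_1 = 3; a_2 = 3; a_3 = 17/6; a_4 = 5/3; a_5 = 9/8


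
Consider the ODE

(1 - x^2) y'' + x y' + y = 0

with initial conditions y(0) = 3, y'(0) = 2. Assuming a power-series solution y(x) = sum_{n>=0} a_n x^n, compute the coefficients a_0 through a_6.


Ansatz: y(x) = sum_{n>=0} a_n x^n, so y'(x) = sum_{n>=1} n a_n x^(n-1) and y''(x) = sum_{n>=2} n(n-1) a_n x^(n-2).
Substitute into P(x) y'' + Q(x) y' + R(x) y = 0 with P(x) = 1 - x^2, Q(x) = x, R(x) = 1, and match powers of x.
Initial conditions: a_0 = 3, a_1 = 2.
Setting the coefficient of each power of x to zero and solving order by order (substituting the coefficients already found):
  x^0: 2 a_2 + a_0 = 0  ->  2 a_2 = -a_0 = -3  ->  a_2 = -3/2
  x^1: 6 a_3 + 2 a_1 = 0  ->  6 a_3 = -2 a_1 = -4  ->  a_3 = -2/3
  x^2: 12 a_4 + a_2 = 0  ->  12 a_4 = -a_2 = 3/2  ->  a_4 = 1/8
  x^3: 20 a_5 - 2 a_3 = 0  ->  20 a_5 = 2 a_3 = -4/3  ->  a_5 = -1/15
  x^4: 30 a_6 - 7 a_4 = 0  ->  30 a_6 = 7 a_4 = 7/8  ->  a_6 = 7/240
Truncated series: y(x) = 3 + 2 x - (3/2) x^2 - (2/3) x^3 + (1/8) x^4 - (1/15) x^5 + (7/240) x^6 + O(x^7).

a_0 = 3; a_1 = 2; a_2 = -3/2; a_3 = -2/3; a_4 = 1/8; a_5 = -1/15; a_6 = 7/240


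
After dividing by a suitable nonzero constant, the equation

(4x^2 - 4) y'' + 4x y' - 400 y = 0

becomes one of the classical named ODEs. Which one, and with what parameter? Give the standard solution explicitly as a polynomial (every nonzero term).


All three coefficients share the factor -4; dividing through by -4 gives  (1 - x^2) y'' - x y' + 100 y = 0.
This matches the Chebyshev equation (1 - x^2) y'' - x y' + n^2 y = 0 (note the -x y' term, not -2x y') with n^2 = 100, so n = 10; the polynomial solution is T_10(x).
With y = sum_k a_k x^k, matching x^k gives (k+2)(k+1) a_{k+2} = (k^2 - n^2) a_k = (k - 10)(k + 10) a_k. The right side vanishes at k = 10, so the series with the parity of 10 terminates at degree 10.
Standard normalization: leading coefficient of T_n is 2^(n-1), so a_10 = 2^9 = 512. Work downward with a_k = (k+1)(k+2) a_{k+2} / ((k - 10)(k + 10)):
  a_8 = (9)(10)(512) / ((8 - 10)(8 + 10)) = 46080/(-36) = -1280
  a_6 = (7)(8)(-1280) / ((6 - 10)(6 + 10)) = -71680/(-64) = 1120
  a_4 = (5)(6)(1120) / ((4 - 10)(4 + 10)) = 33600/(-84) = -400
  a_2 = (3)(4)(-400) / ((2 - 10)(2 + 10)) = -4800/(-96) = 50
  a_0 = (1)(2)(50) / ((0 - 10)(0 + 10)) = 100/(-100) = -1
Hence T_10(x) = 512 x^10 - 1280 x^8 + 1120 x^6 - 400 x^4 + 50 x^2 - 1.

T_10(x); series = 512 x^10 - 1280 x^8 + 1120 x^6 - 400 x^4 + 50 x^2 - 1


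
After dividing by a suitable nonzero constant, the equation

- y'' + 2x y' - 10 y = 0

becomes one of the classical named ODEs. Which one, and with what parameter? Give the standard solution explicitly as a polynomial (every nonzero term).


All three coefficients share the factor -1; dividing through by -1 gives  y'' - 2x y' + 10 y = 0.
This matches the Hermite equation y'' - 2x y' + 2n y = 0 with 2n = 10, so n = 5; the polynomial solution is H_5(x).
With y = sum_k a_k x^k, matching x^k gives (k+2)(k+1) a_{k+2} = 2(k - n) a_k = 2(k - 5) a_k. The right side vanishes at k = 5, so the series with the parity of 5 terminates at degree 5.
Standard normalization: leading coefficient of H_n is 2^n, so a_5 = 2^5 = 32. Work downward with a_k = (k+1)(k+2) a_{k+2} / (2(k - n)):
  a_3 = (4)(5)(32) / (2(3 - 5)) = 640/(-4) = -160
  a_1 = (2)(3)(-160) / (2(1 - 5)) = -960/(-8) = 120
Hence H_5(x) = 32 x^5 - 160 x^3 + 120 x.

H_5(x); series = 32 x^5 - 160 x^3 + 120 x


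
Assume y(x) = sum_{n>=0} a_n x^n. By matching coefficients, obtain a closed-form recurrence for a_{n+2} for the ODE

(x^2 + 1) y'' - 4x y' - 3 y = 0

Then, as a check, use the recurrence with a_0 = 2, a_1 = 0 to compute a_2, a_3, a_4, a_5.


Substitute y = sum_n a_n x^n.
(1 + 1 x^2) y'' contributes (n+2)(n+1) a_{n+2} + n(n-1) a_n at x^n.
-4 x y'(x) contributes -4 n a_n at x^n.
-3 y(x) contributes -3 a_n at x^n.
Matching x^n: (n+2)(n+1) a_{n+2} + (n(n-1) - 4 n - 3) a_n = 0.
Thus a_{n+2} = (-n(n-1) + 4 n + 3) / ((n+1)(n+2)) * a_n.

Check with a_0 = 2, a_1 = 0 (apply the recurrence for n = 0, 1, 2, 3): a_0 = 2, a_1 = 0, a_2 = 3, a_3 = 0, a_4 = 9/4, a_5 = 0.

a_(n+2) = (-n(n-1) + 4 n + 3) / ((n+1)(n+2)) * a_n; check: a_0 = 2, a_1 = 0, a_2 = 3, a_3 = 0, a_4 = 9/4, a_5 = 0


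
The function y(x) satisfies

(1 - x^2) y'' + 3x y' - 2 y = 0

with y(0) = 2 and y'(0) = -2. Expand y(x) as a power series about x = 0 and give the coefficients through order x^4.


Ansatz: y(x) = sum_{n>=0} a_n x^n, so y'(x) = sum_{n>=1} n a_n x^(n-1) and y''(x) = sum_{n>=2} n(n-1) a_n x^(n-2).
Substitute into P(x) y'' + Q(x) y' + R(x) y = 0 with P(x) = 1 - x^2, Q(x) = 3x, R(x) = -2, and match powers of x.
Initial conditions: a_0 = 2, a_1 = -2.
Setting the coefficient of each power of x to zero and solving order by order (substituting the coefficients already found):
  x^0: 2 a_2 - 2 a_0 = 0  ->  2 a_2 = 2 a_0 = 4  ->  a_2 = 2
  x^1: 6 a_3 + a_1 = 0  ->  6 a_3 = -a_1 = 2  ->  a_3 = 1/3
  x^2: 12 a_4 + 2 a_2 = 0  ->  12 a_4 = -2 a_2 = -4  ->  a_4 = -1/3
Truncated series: y(x) = 2 - 2 x + 2 x^2 + (1/3) x^3 - (1/3) x^4 + O(x^5).

a_0 = 2; a_1 = -2; a_2 = 2; a_3 = 1/3; a_4 = -1/3


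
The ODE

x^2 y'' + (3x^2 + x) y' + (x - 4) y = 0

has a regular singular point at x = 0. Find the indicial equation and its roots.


Divide by x^2 to reach normal form y'' + P_1(x) y' + P_2(x) y = 0 with P_1(x) = 3 + 1/x and P_2(x) = 1/x - 4/x^2.
x = 0 is a singular point because the y'-coefficient 3 + 1/x has a pole at x = 0 and the y-coefficient 1/x - 4/x^2 has a pole at x = 0.
It is a regular singular point because x P_1(x) = p(x) = 3x + 1 and x^2 P_2(x) = q(x) = x - 4 are polynomials, hence analytic at x = 0.
p(0) = 1,  q(0) = -4.
Indicial equation: r(r-1) + p(0) r + q(0) = 0, i.e. r^2 + (p(0) - 1) r + q(0) = 0, i.e. r^2 - 4 = 0.
Discriminant: (0)^2 - 4(-4) = 16, so r = (0 ± 4)/2.
Solving: r_1 = 2, r_2 = -2.

indicial: r^2 - 4 = 0; roots r_1 = 2, r_2 = -2


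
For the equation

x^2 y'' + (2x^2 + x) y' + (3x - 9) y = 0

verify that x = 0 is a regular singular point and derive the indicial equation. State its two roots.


Divide by x^2 to reach normal form y'' + P_1(x) y' + P_2(x) y = 0 with P_1(x) = 2 + 1/x and P_2(x) = 3/x - 9/x^2.
x = 0 is a singular point because the y'-coefficient 2 + 1/x has a pole at x = 0 and the y-coefficient 3/x - 9/x^2 has a pole at x = 0.
It is a regular singular point because x P_1(x) = p(x) = 2x + 1 and x^2 P_2(x) = q(x) = 3x - 9 are polynomials, hence analytic at x = 0.
p(0) = 1,  q(0) = -9.
Indicial equation: r(r-1) + p(0) r + q(0) = 0, i.e. r^2 + (p(0) - 1) r + q(0) = 0, i.e. r^2 - 9 = 0.
Discriminant: (0)^2 - 4(-9) = 36, so r = (0 ± 6)/2.
Solving: r_1 = 3, r_2 = -3.

indicial: r^2 - 9 = 0; roots r_1 = 3, r_2 = -3


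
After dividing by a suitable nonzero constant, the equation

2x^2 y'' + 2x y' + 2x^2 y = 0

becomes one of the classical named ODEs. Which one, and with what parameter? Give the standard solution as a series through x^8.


All three coefficients share the factor 2; dividing through by 2 gives  x^2 y'' + x y' + x^2 y = 0.
This matches the Bessel equation x^2 y'' + x y' + (x^2 - nu^2) y = 0 with nu^2 = 0, so nu = 0; the solution bounded at x = 0 is J_0(x).
Frobenius at x = 0: indicial roots ±nu; for r = nu the recurrence k(k + 2nu) c_k = -c_{k-2} gives the standard series J_nu(x) = sum_{k>=0} (-1)^k / (k! (k+nu)!) (x/2)^(2k+nu). Evaluate the first 5 terms:
  k = 0: (-1)^0 / (0! * 0! * 2^0) x^0 = 1/(1*1*1) x^0 = (1) x^0
  k = 1: (-1)^1 / (1! * 1! * 2^2) x^2 = -1/(1*1*4) x^2 = (-1/4) x^2
  k = 2: (-1)^2 / (2! * 2! * 2^4) x^4 = 1/(2*2*16) x^4 = (1/64) x^4
  k = 3: (-1)^3 / (3! * 3! * 2^6) x^6 = -1/(6*6*64) x^6 = (-1/2304) x^6
  k = 4: (-1)^4 / (4! * 4! * 2^8) x^8 = 1/(24*24*256) x^8 = (1/147456) x^8
Hence J_0(x) = x^8/147456 - x^6/2304 + x^4/64 - x^2/4 + 1 + ....

J_0(x); series = x^8/147456 - x^6/2304 + x^4/64 - x^2/4 + 1


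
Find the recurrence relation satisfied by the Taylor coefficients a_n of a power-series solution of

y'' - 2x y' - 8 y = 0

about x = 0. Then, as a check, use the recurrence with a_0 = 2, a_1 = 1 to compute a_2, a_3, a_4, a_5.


Substitute y = sum_n a_n x^n.
y''(x) has coefficient (n+2)(n+1) a_{n+2} at x^n;
-2 x y'(x) has coefficient -2 n a_n at x^n (shift);
-8 y(x) has coefficient -8 a_n at x^n.
Matching x^n: (n+2)(n+1) a_{n+2} + (-2n - 8) a_n = 0.
Thus a_{n+2} = (2n + 8) / ((n+1)(n+2)) * a_n.

Check with a_0 = 2, a_1 = 1 (apply the recurrence for n = 0, 1, 2, 3): a_0 = 2, a_1 = 1, a_2 = 8, a_3 = 5/3, a_4 = 8, a_5 = 7/6.

a_(n+2) = (2n + 8) / ((n+1)(n+2)) * a_n; check: a_0 = 2, a_1 = 1, a_2 = 8, a_3 = 5/3, a_4 = 8, a_5 = 7/6


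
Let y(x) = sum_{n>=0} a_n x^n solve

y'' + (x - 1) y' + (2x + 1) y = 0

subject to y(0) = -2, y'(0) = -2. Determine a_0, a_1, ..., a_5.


Ansatz: y(x) = sum_{n>=0} a_n x^n, so y'(x) = sum_{n>=1} n a_n x^(n-1) and y''(x) = sum_{n>=2} n(n-1) a_n x^(n-2).
Substitute into P(x) y'' + Q(x) y' + R(x) y = 0 with P(x) = 1, Q(x) = x - 1, R(x) = 2x + 1, and match powers of x.
Initial conditions: a_0 = -2, a_1 = -2.
Setting the coefficient of each power of x to zero and solving order by order (substituting the coefficients already found):
  x^0: 2 a_2 - a_1 + a_0 = 0  ->  2 a_2 = a_1 - a_0 = 0  ->  a_2 = 0
  x^1: 6 a_3 - 2 a_2 + 2 a_1 + 2 a_0 = 0  ->  6 a_3 = 2 a_2 - 2 a_1 - 2 a_0 = 8  ->  a_3 = 4/3
  x^2: 12 a_4 - 3 a_3 + 3 a_2 + 2 a_1 = 0  ->  12 a_4 = 3 a_3 - 3 a_2 - 2 a_1 = 8  ->  a_4 = 2/3
  x^3: 20 a_5 - 4 a_4 + 4 a_3 + 2 a_2 = 0  ->  20 a_5 = 4 a_4 - 4 a_3 - 2 a_2 = -8/3  ->  a_5 = -2/15
Truncated series: y(x) = -2 - 2 x + (4/3) x^3 + (2/3) x^4 - (2/15) x^5 + O(x^6).

a_0 = -2; a_1 = -2; a_2 = 0; a_3 = 4/3; a_4 = 2/3; a_5 = -2/15


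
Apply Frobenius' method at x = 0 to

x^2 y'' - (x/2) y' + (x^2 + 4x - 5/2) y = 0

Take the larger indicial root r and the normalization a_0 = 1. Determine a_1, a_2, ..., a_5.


Write in Frobenius form y'' + (p(x)/x) y' + (q(x)/x^2) y = 0:
  p(x) = -1/2,  q(x) = x^2 + 4x - 5/2.
Indicial equation: r(r-1) + (-1/2) r + (-5/2) = 0 -> roots r_1 = 5/2, r_2 = -1.
Take r = r_1 = 5/2. Let y(x) = x^r sum_{n>=0} a_n x^n with a_0 = 1.
Substitute y = x^r sum a_n x^n and match x^{r+n}. The recurrence is
  D(n) a_n + 4 a_{n-1} + 1 a_{n-2} = 0,  where D(n) = (r+n)(r+n-1) + (-1/2)(r+n) + (-5/2).
  a_n = [-4 a_{n-1} - 1 a_{n-2}] / D(n).
Since the indicial polynomial factors as (r - r_1)(r - r_2), D(n) = (r_1 + n - r_1)(r_1 + n - r_2) = n(n + 7/2).
Evaluating step by step (a_0 = 1):
  n = 1: D(1) = 1(1 + 7/2) = 9/2; numerator = -4(1) = -4; a_1 = (-4)/(9/2) = -8/9
  n = 2: D(2) = 2(2 + 7/2) = 11; numerator = -4(-8/9) - 1(1) = 23/9; a_2 = (23/9)/(11) = 23/99
  n = 3: D(3) = 3(3 + 7/2) = 39/2; numerator = -4(23/99) - 1(-8/9) = -4/99; a_3 = (-4/99)/(39/2) = -8/3861
  n = 4: D(4) = 4(4 + 7/2) = 30; numerator = -4(-8/3861) - 1(23/99) = -865/3861; a_4 = (-865/3861)/(30) = -173/23166
  n = 5: D(5) = 5(5 + 7/2) = 85/2; numerator = -4(-173/23166) - 1(-8/3861) = 370/11583; a_5 = (370/11583)/(85/2) = 148/196911

r = 5/2; a_0 = 1; a_1 = -8/9; a_2 = 23/99; a_3 = -8/3861; a_4 = -173/23166; a_5 = 148/196911


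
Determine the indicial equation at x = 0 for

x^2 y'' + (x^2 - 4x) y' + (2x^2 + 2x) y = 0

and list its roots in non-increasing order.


Divide by x^2 to reach normal form y'' + P_1(x) y' + P_2(x) y = 0 with P_1(x) = 1 - 4/x and P_2(x) = 2 + 2/x.
x = 0 is a singular point because the y'-coefficient 1 - 4/x has a pole at x = 0 and the y-coefficient 2 + 2/x has a pole at x = 0.
It is a regular singular point because x P_1(x) = p(x) = x - 4 and x^2 P_2(x) = q(x) = 2x^2 + 2x are polynomials, hence analytic at x = 0.
p(0) = -4,  q(0) = 0.
Indicial equation: r(r-1) + p(0) r + q(0) = 0, i.e. r^2 + (p(0) - 1) r + q(0) = 0, i.e. r^2 - 5 r = 0.
Discriminant: (-5)^2 - 4(0) = 25, so r = (5 ± 5)/2.
Solving: r_1 = 5, r_2 = 0.

indicial: r^2 - 5 r = 0; roots r_1 = 5, r_2 = 0


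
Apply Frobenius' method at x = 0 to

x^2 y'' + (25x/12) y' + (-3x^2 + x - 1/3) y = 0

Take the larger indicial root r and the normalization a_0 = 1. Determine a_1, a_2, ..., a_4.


Write in Frobenius form y'' + (p(x)/x) y' + (q(x)/x^2) y = 0:
  p(x) = 25/12,  q(x) = -3x^2 + x - 1/3.
Indicial equation: r(r-1) + (25/12) r + (-1/3) = 0 -> roots r_1 = 1/4, r_2 = -4/3.
Take r = r_1 = 1/4. Let y(x) = x^r sum_{n>=0} a_n x^n with a_0 = 1.
Substitute y = x^r sum a_n x^n and match x^{r+n}. The recurrence is
  D(n) a_n + 1 a_{n-1} - 3 a_{n-2} = 0,  where D(n) = (r+n)(r+n-1) + (25/12)(r+n) + (-1/3).
  a_n = [-1 a_{n-1} + 3 a_{n-2}] / D(n).
Since the indicial polynomial factors as (r - r_1)(r - r_2), D(n) = (r_1 + n - r_1)(r_1 + n - r_2) = n(n + 19/12).
Evaluating step by step (a_0 = 1):
  n = 1: D(1) = 1(1 + 19/12) = 31/12; numerator = -1(1) = -1; a_1 = (-1)/(31/12) = -12/31
  n = 2: D(2) = 2(2 + 19/12) = 43/6; numerator = -1(-12/31) + 3(1) = 105/31; a_2 = (105/31)/(43/6) = 630/1333
  n = 3: D(3) = 3(3 + 19/12) = 55/4; numerator = -1(630/1333) + 3(-12/31) = -2178/1333; a_3 = (-2178/1333)/(55/4) = -792/6665
  n = 4: D(4) = 4(4 + 19/12) = 67/3; numerator = -1(-792/6665) + 3(630/1333) = 10242/6665; a_4 = (10242/6665)/(67/3) = 30726/446555

r = 1/4; a_0 = 1; a_1 = -12/31; a_2 = 630/1333; a_3 = -792/6665; a_4 = 30726/446555


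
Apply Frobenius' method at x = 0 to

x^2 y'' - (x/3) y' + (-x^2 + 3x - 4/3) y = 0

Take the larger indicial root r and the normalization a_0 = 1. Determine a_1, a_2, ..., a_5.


Write in Frobenius form y'' + (p(x)/x) y' + (q(x)/x^2) y = 0:
  p(x) = -1/3,  q(x) = -x^2 + 3x - 4/3.
Indicial equation: r(r-1) + (-1/3) r + (-4/3) = 0 -> roots r_1 = 2, r_2 = -2/3.
Take r = r_1 = 2. Let y(x) = x^r sum_{n>=0} a_n x^n with a_0 = 1.
Substitute y = x^r sum a_n x^n and match x^{r+n}. The recurrence is
  D(n) a_n + 3 a_{n-1} - 1 a_{n-2} = 0,  where D(n) = (r+n)(r+n-1) + (-1/3)(r+n) + (-4/3).
  a_n = [-3 a_{n-1} + 1 a_{n-2}] / D(n).
Since the indicial polynomial factors as (r - r_1)(r - r_2), D(n) = (r_1 + n - r_1)(r_1 + n - r_2) = n(n + 8/3).
Evaluating step by step (a_0 = 1):
  n = 1: D(1) = 1(1 + 8/3) = 11/3; numerator = -3(1) = -3; a_1 = (-3)/(11/3) = -9/11
  n = 2: D(2) = 2(2 + 8/3) = 28/3; numerator = -3(-9/11) + 1(1) = 38/11; a_2 = (38/11)/(28/3) = 57/154
  n = 3: D(3) = 3(3 + 8/3) = 17; numerator = -3(57/154) + 1(-9/11) = -27/14; a_3 = (-27/14)/(17) = -27/238
  n = 4: D(4) = 4(4 + 8/3) = 80/3; numerator = -3(-27/238) + 1(57/154) = 930/1309; a_4 = (930/1309)/(80/3) = 279/10472
  n = 5: D(5) = 5(5 + 8/3) = 115/3; numerator = -3(279/10472) + 1(-27/238) = -2025/10472; a_5 = (-2025/10472)/(115/3) = -1215/240856

r = 2; a_0 = 1; a_1 = -9/11; a_2 = 57/154; a_3 = -27/238; a_4 = 279/10472; a_5 = -1215/240856


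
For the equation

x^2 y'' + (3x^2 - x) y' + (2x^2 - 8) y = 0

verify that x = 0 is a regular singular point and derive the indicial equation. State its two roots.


Divide by x^2 to reach normal form y'' + P_1(x) y' + P_2(x) y = 0 with P_1(x) = 3 - 1/x and P_2(x) = 2 - 8/x^2.
x = 0 is a singular point because the y'-coefficient 3 - 1/x has a pole at x = 0 and the y-coefficient 2 - 8/x^2 has a pole at x = 0.
It is a regular singular point because x P_1(x) = p(x) = 3x - 1 and x^2 P_2(x) = q(x) = 2x^2 - 8 are polynomials, hence analytic at x = 0.
p(0) = -1,  q(0) = -8.
Indicial equation: r(r-1) + p(0) r + q(0) = 0, i.e. r^2 + (p(0) - 1) r + q(0) = 0, i.e. r^2 - 2 r - 8 = 0.
Discriminant: (-2)^2 - 4(-8) = 36, so r = (2 ± 6)/2.
Solving: r_1 = 4, r_2 = -2.

indicial: r^2 - 2 r - 8 = 0; roots r_1 = 4, r_2 = -2


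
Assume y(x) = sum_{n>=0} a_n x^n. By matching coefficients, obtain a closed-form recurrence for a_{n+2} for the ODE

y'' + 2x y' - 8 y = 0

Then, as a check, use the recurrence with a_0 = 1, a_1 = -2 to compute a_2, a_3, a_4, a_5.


Substitute y = sum_n a_n x^n.
y''(x) has coefficient (n+2)(n+1) a_{n+2} at x^n;
2 x y'(x) has coefficient 2 n a_n at x^n (shift);
-8 y(x) has coefficient -8 a_n at x^n.
Matching x^n: (n+2)(n+1) a_{n+2} + (2n - 8) a_n = 0.
Thus a_{n+2} = (-2n + 8) / ((n+1)(n+2)) * a_n.

Check with a_0 = 1, a_1 = -2 (apply the recurrence for n = 0, 1, 2, 3): a_0 = 1, a_1 = -2, a_2 = 4, a_3 = -2, a_4 = 4/3, a_5 = -1/5.

a_(n+2) = (-2n + 8) / ((n+1)(n+2)) * a_n; check: a_0 = 1, a_1 = -2, a_2 = 4, a_3 = -2, a_4 = 4/3, a_5 = -1/5


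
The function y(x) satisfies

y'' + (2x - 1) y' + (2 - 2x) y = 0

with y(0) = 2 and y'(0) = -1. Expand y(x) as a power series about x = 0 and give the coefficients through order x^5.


Ansatz: y(x) = sum_{n>=0} a_n x^n, so y'(x) = sum_{n>=1} n a_n x^(n-1) and y''(x) = sum_{n>=2} n(n-1) a_n x^(n-2).
Substitute into P(x) y'' + Q(x) y' + R(x) y = 0 with P(x) = 1, Q(x) = 2x - 1, R(x) = 2 - 2x, and match powers of x.
Initial conditions: a_0 = 2, a_1 = -1.
Setting the coefficient of each power of x to zero and solving order by order (substituting the coefficients already found):
  x^0: 2 a_2 - a_1 + 2 a_0 = 0  ->  2 a_2 = a_1 - 2 a_0 = -5  ->  a_2 = -5/2
  x^1: 6 a_3 - 2 a_2 + 4 a_1 - 2 a_0 = 0  ->  6 a_3 = 2 a_2 - 4 a_1 + 2 a_0 = 3  ->  a_3 = 1/2
  x^2: 12 a_4 - 3 a_3 + 6 a_2 - 2 a_1 = 0  ->  12 a_4 = 3 a_3 - 6 a_2 + 2 a_1 = 29/2  ->  a_4 = 29/24
  x^3: 20 a_5 - 4 a_4 + 8 a_3 - 2 a_2 = 0  ->  20 a_5 = 4 a_4 - 8 a_3 + 2 a_2 = -25/6  ->  a_5 = -5/24
Truncated series: y(x) = 2 - x - (5/2) x^2 + (1/2) x^3 + (29/24) x^4 - (5/24) x^5 + O(x^6).

a_0 = 2; a_1 = -1; a_2 = -5/2; a_3 = 1/2; a_4 = 29/24; a_5 = -5/24


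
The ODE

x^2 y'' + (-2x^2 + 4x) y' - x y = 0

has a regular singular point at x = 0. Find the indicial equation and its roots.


Divide by x^2 to reach normal form y'' + P_1(x) y' + P_2(x) y = 0 with P_1(x) = -2 + 4/x and P_2(x) = -1/x.
x = 0 is a singular point because the y'-coefficient -2 + 4/x has a pole at x = 0 and the y-coefficient -1/x has a pole at x = 0.
It is a regular singular point because x P_1(x) = p(x) = 4 - 2x and x^2 P_2(x) = q(x) = -x are polynomials, hence analytic at x = 0.
p(0) = 4,  q(0) = 0.
Indicial equation: r(r-1) + p(0) r + q(0) = 0, i.e. r^2 + (p(0) - 1) r + q(0) = 0, i.e. r^2 + 3 r = 0.
Discriminant: (3)^2 - 4(0) = 9, so r = (-3 ± 3)/2.
Solving: r_1 = 0, r_2 = -3.

indicial: r^2 + 3 r = 0; roots r_1 = 0, r_2 = -3


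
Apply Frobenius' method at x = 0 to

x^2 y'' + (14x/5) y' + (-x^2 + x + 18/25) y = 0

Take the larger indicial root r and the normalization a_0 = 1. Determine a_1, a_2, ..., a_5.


Write in Frobenius form y'' + (p(x)/x) y' + (q(x)/x^2) y = 0:
  p(x) = 14/5,  q(x) = -x^2 + x + 18/25.
Indicial equation: r(r-1) + (14/5) r + (18/25) = 0 -> roots r_1 = -3/5, r_2 = -6/5.
Take r = r_1 = -3/5. Let y(x) = x^r sum_{n>=0} a_n x^n with a_0 = 1.
Substitute y = x^r sum a_n x^n and match x^{r+n}. The recurrence is
  D(n) a_n + 1 a_{n-1} - 1 a_{n-2} = 0,  where D(n) = (r+n)(r+n-1) + (14/5)(r+n) + (18/25).
  a_n = [-1 a_{n-1} + 1 a_{n-2}] / D(n).
Since the indicial polynomial factors as (r - r_1)(r - r_2), D(n) = (r_1 + n - r_1)(r_1 + n - r_2) = n(n + 3/5).
Evaluating step by step (a_0 = 1):
  n = 1: D(1) = 1(1 + 3/5) = 8/5; numerator = -1(1) = -1; a_1 = (-1)/(8/5) = -5/8
  n = 2: D(2) = 2(2 + 3/5) = 26/5; numerator = -1(-5/8) + 1(1) = 13/8; a_2 = (13/8)/(26/5) = 5/16
  n = 3: D(3) = 3(3 + 3/5) = 54/5; numerator = -1(5/16) + 1(-5/8) = -15/16; a_3 = (-15/16)/(54/5) = -25/288
  n = 4: D(4) = 4(4 + 3/5) = 92/5; numerator = -1(-25/288) + 1(5/16) = 115/288; a_4 = (115/288)/(92/5) = 25/1152
  n = 5: D(5) = 5(5 + 3/5) = 28; numerator = -1(25/1152) + 1(-25/288) = -125/1152; a_5 = (-125/1152)/(28) = -125/32256

r = -3/5; a_0 = 1; a_1 = -5/8; a_2 = 5/16; a_3 = -25/288; a_4 = 25/1152; a_5 = -125/32256


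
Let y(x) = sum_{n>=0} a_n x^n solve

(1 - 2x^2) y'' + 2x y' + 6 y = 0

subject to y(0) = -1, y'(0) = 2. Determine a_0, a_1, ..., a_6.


Ansatz: y(x) = sum_{n>=0} a_n x^n, so y'(x) = sum_{n>=1} n a_n x^(n-1) and y''(x) = sum_{n>=2} n(n-1) a_n x^(n-2).
Substitute into P(x) y'' + Q(x) y' + R(x) y = 0 with P(x) = 1 - 2x^2, Q(x) = 2x, R(x) = 6, and match powers of x.
Initial conditions: a_0 = -1, a_1 = 2.
Setting the coefficient of each power of x to zero and solving order by order (substituting the coefficients already found):
  x^0: 2 a_2 + 6 a_0 = 0  ->  2 a_2 = -6 a_0 = 6  ->  a_2 = 3
  x^1: 6 a_3 + 8 a_1 = 0  ->  6 a_3 = -8 a_1 = -16  ->  a_3 = -8/3
  x^2: 12 a_4 + 6 a_2 = 0  ->  12 a_4 = -6 a_2 = -18  ->  a_4 = -3/2
  x^3: 20 a_5 = 0  ->  a_5 = 0
  x^4: 30 a_6 - 10 a_4 = 0  ->  30 a_6 = 10 a_4 = -15  ->  a_6 = -1/2
Truncated series: y(x) = -1 + 2 x + 3 x^2 - (8/3) x^3 - (3/2) x^4 - (1/2) x^6 + O(x^7).

a_0 = -1; a_1 = 2; a_2 = 3; a_3 = -8/3; a_4 = -3/2; a_5 = 0; a_6 = -1/2


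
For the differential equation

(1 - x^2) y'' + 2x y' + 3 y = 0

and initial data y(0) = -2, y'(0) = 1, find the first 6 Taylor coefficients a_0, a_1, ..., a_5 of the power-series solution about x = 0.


Ansatz: y(x) = sum_{n>=0} a_n x^n, so y'(x) = sum_{n>=1} n a_n x^(n-1) and y''(x) = sum_{n>=2} n(n-1) a_n x^(n-2).
Substitute into P(x) y'' + Q(x) y' + R(x) y = 0 with P(x) = 1 - x^2, Q(x) = 2x, R(x) = 3, and match powers of x.
Initial conditions: a_0 = -2, a_1 = 1.
Setting the coefficient of each power of x to zero and solving order by order (substituting the coefficients already found):
  x^0: 2 a_2 + 3 a_0 = 0  ->  2 a_2 = -3 a_0 = 6  ->  a_2 = 3
  x^1: 6 a_3 + 5 a_1 = 0  ->  6 a_3 = -5 a_1 = -5  ->  a_3 = -5/6
  x^2: 12 a_4 + 5 a_2 = 0  ->  12 a_4 = -5 a_2 = -15  ->  a_4 = -5/4
  x^3: 20 a_5 + 3 a_3 = 0  ->  20 a_5 = -3 a_3 = 5/2  ->  a_5 = 1/8
Truncated series: y(x) = -2 + x + 3 x^2 - (5/6) x^3 - (5/4) x^4 + (1/8) x^5 + O(x^6).

a_0 = -2; a_1 = 1; a_2 = 3; a_3 = -5/6; a_4 = -5/4; a_5 = 1/8


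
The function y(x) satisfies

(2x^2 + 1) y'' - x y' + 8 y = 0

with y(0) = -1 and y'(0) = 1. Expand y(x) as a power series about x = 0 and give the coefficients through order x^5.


Ansatz: y(x) = sum_{n>=0} a_n x^n, so y'(x) = sum_{n>=1} n a_n x^(n-1) and y''(x) = sum_{n>=2} n(n-1) a_n x^(n-2).
Substitute into P(x) y'' + Q(x) y' + R(x) y = 0 with P(x) = 2x^2 + 1, Q(x) = -x, R(x) = 8, and match powers of x.
Initial conditions: a_0 = -1, a_1 = 1.
Setting the coefficient of each power of x to zero and solving order by order (substituting the coefficients already found):
  x^0: 2 a_2 + 8 a_0 = 0  ->  2 a_2 = -8 a_0 = 8  ->  a_2 = 4
  x^1: 6 a_3 + 7 a_1 = 0  ->  6 a_3 = -7 a_1 = -7  ->  a_3 = -7/6
  x^2: 12 a_4 + 10 a_2 = 0  ->  12 a_4 = -10 a_2 = -40  ->  a_4 = -10/3
  x^3: 20 a_5 + 17 a_3 = 0  ->  20 a_5 = -17 a_3 = 119/6  ->  a_5 = 119/120
Truncated series: y(x) = -1 + x + 4 x^2 - (7/6) x^3 - (10/3) x^4 + (119/120) x^5 + O(x^6).

a_0 = -1; a_1 = 1; a_2 = 4; a_3 = -7/6; a_4 = -10/3; a_5 = 119/120


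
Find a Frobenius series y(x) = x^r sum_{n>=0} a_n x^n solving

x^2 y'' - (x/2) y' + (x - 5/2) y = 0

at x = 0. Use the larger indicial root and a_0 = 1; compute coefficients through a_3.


Write in Frobenius form y'' + (p(x)/x) y' + (q(x)/x^2) y = 0:
  p(x) = -1/2,  q(x) = x - 5/2.
Indicial equation: r(r-1) + (-1/2) r + (-5/2) = 0 -> roots r_1 = 5/2, r_2 = -1.
Take r = r_1 = 5/2. Let y(x) = x^r sum_{n>=0} a_n x^n with a_0 = 1.
Substitute y = x^r sum a_n x^n and match x^{r+n}. The recurrence is
  D(n) a_n + 1 a_{n-1} = 0,  where D(n) = (r+n)(r+n-1) + (-1/2)(r+n) + (-5/2).
  a_n = -1 / D(n) * a_{n-1}.
Since the indicial polynomial factors as (r - r_1)(r - r_2), D(n) = (r_1 + n - r_1)(r_1 + n - r_2) = n(n + 7/2).
Evaluating step by step (a_0 = 1):
  n = 1: D(1) = 1(1 + 7/2) = 9/2; numerator = -1(1) = -1; a_1 = (-1)/(9/2) = -2/9
  n = 2: D(2) = 2(2 + 7/2) = 11; numerator = -1(-2/9) = 2/9; a_2 = (2/9)/(11) = 2/99
  n = 3: D(3) = 3(3 + 7/2) = 39/2; numerator = -1(2/99) = -2/99; a_3 = (-2/99)/(39/2) = -4/3861

r = 5/2; a_0 = 1; a_1 = -2/9; a_2 = 2/99; a_3 = -4/3861


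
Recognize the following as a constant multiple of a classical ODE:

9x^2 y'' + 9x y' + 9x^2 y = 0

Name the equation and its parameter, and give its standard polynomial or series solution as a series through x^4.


All three coefficients share the factor 9; dividing through by 9 gives  x^2 y'' + x y' + x^2 y = 0.
This matches the Bessel equation x^2 y'' + x y' + (x^2 - nu^2) y = 0 with nu^2 = 0, so nu = 0; the solution bounded at x = 0 is J_0(x).
Frobenius at x = 0: indicial roots ±nu; for r = nu the recurrence k(k + 2nu) c_k = -c_{k-2} gives the standard series J_nu(x) = sum_{k>=0} (-1)^k / (k! (k+nu)!) (x/2)^(2k+nu). Evaluate the first 3 terms:
  k = 0: (-1)^0 / (0! * 0! * 2^0) x^0 = 1/(1*1*1) x^0 = (1) x^0
  k = 1: (-1)^1 / (1! * 1! * 2^2) x^2 = -1/(1*1*4) x^2 = (-1/4) x^2
  k = 2: (-1)^2 / (2! * 2! * 2^4) x^4 = 1/(2*2*16) x^4 = (1/64) x^4
Hence J_0(x) = x^4/64 - x^2/4 + 1 + ....

J_0(x); series = x^4/64 - x^2/4 + 1


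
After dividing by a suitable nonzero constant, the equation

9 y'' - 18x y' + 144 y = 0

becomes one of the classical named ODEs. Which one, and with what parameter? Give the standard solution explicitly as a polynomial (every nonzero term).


All three coefficients share the factor 9; dividing through by 9 gives  y'' - 2x y' + 16 y = 0.
This matches the Hermite equation y'' - 2x y' + 2n y = 0 with 2n = 16, so n = 8; the polynomial solution is H_8(x).
With y = sum_k a_k x^k, matching x^k gives (k+2)(k+1) a_{k+2} = 2(k - n) a_k = 2(k - 8) a_k. The right side vanishes at k = 8, so the series with the parity of 8 terminates at degree 8.
Standard normalization: leading coefficient of H_n is 2^n, so a_8 = 2^8 = 256. Work downward with a_k = (k+1)(k+2) a_{k+2} / (2(k - n)):
  a_6 = (7)(8)(256) / (2(6 - 8)) = 14336/(-4) = -3584
  a_4 = (5)(6)(-3584) / (2(4 - 8)) = -107520/(-8) = 13440
  a_2 = (3)(4)(13440) / (2(2 - 8)) = 161280/(-12) = -13440
  a_0 = (1)(2)(-13440) / (2(0 - 8)) = -26880/(-16) = 1680
Hence H_8(x) = 256 x^8 - 3584 x^6 + 13440 x^4 - 13440 x^2 + 1680.

H_8(x); series = 256 x^8 - 3584 x^6 + 13440 x^4 - 13440 x^2 + 1680


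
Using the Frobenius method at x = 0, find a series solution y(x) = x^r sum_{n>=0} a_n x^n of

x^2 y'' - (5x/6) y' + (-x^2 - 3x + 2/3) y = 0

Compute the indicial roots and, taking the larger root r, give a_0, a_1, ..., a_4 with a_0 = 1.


Write in Frobenius form y'' + (p(x)/x) y' + (q(x)/x^2) y = 0:
  p(x) = -5/6,  q(x) = -x^2 - 3x + 2/3.
Indicial equation: r(r-1) + (-5/6) r + (2/3) = 0 -> roots r_1 = 4/3, r_2 = 1/2.
Take r = r_1 = 4/3. Let y(x) = x^r sum_{n>=0} a_n x^n with a_0 = 1.
Substitute y = x^r sum a_n x^n and match x^{r+n}. The recurrence is
  D(n) a_n - 3 a_{n-1} - 1 a_{n-2} = 0,  where D(n) = (r+n)(r+n-1) + (-5/6)(r+n) + (2/3).
  a_n = [3 a_{n-1} + 1 a_{n-2}] / D(n).
Since the indicial polynomial factors as (r - r_1)(r - r_2), D(n) = (r_1 + n - r_1)(r_1 + n - r_2) = n(n + 5/6).
Evaluating step by step (a_0 = 1):
  n = 1: D(1) = 1(1 + 5/6) = 11/6; numerator = 3(1) = 3; a_1 = (3)/(11/6) = 18/11
  n = 2: D(2) = 2(2 + 5/6) = 17/3; numerator = 3(18/11) + 1(1) = 65/11; a_2 = (65/11)/(17/3) = 195/187
  n = 3: D(3) = 3(3 + 5/6) = 23/2; numerator = 3(195/187) + 1(18/11) = 81/17; a_3 = (81/17)/(23/2) = 162/391
  n = 4: D(4) = 4(4 + 5/6) = 58/3; numerator = 3(162/391) + 1(195/187) = 9831/4301; a_4 = (9831/4301)/(58/3) = 1017/8602

r = 4/3; a_0 = 1; a_1 = 18/11; a_2 = 195/187; a_3 = 162/391; a_4 = 1017/8602


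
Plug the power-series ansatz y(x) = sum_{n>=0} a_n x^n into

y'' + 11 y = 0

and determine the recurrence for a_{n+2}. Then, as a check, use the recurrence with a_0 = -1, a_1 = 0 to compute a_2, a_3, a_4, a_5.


Substitute y = sum_n a_n x^n into y'' + (const) y = 0.
y''(x) = sum_{n>=0} (n+2)(n+1) a_{n+2} x^n.
The ODE becomes sum_n [(n+2)(n+1) a_{n+2} + 11 a_n] x^n = 0.
Setting each coefficient to zero gives the recurrence:
  (n+2)(n+1) a_{n+2} + 11 a_n = 0,
  a_{n+2} = -11 / ((n+1)(n+2)) a_n.

Check with a_0 = -1, a_1 = 0 (apply the recurrence for n = 0, 1, 2, 3): a_0 = -1, a_1 = 0, a_2 = 11/2, a_3 = 0, a_4 = -121/24, a_5 = 0.

a_{n+2} = -11/((n+1)(n+2)) * a_n; check: a_0 = -1, a_1 = 0, a_2 = 11/2, a_3 = 0, a_4 = -121/24, a_5 = 0


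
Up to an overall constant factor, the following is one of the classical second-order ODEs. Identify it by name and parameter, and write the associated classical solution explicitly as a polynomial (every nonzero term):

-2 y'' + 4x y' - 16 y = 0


All three coefficients share the factor -2; dividing through by -2 gives  y'' - 2x y' + 8 y = 0.
This matches the Hermite equation y'' - 2x y' + 2n y = 0 with 2n = 8, so n = 4; the polynomial solution is H_4(x).
With y = sum_k a_k x^k, matching x^k gives (k+2)(k+1) a_{k+2} = 2(k - n) a_k = 2(k - 4) a_k. The right side vanishes at k = 4, so the series with the parity of 4 terminates at degree 4.
Standard normalization: leading coefficient of H_n is 2^n, so a_4 = 2^4 = 16. Work downward with a_k = (k+1)(k+2) a_{k+2} / (2(k - n)):
  a_2 = (3)(4)(16) / (2(2 - 4)) = 192/(-4) = -48
  a_0 = (1)(2)(-48) / (2(0 - 4)) = -96/(-8) = 12
Hence H_4(x) = 16 x^4 - 48 x^2 + 12.

H_4(x); series = 16 x^4 - 48 x^2 + 12


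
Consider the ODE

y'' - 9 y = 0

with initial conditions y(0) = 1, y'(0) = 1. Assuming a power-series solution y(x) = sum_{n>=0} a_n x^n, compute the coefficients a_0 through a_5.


Ansatz: y(x) = sum_{n>=0} a_n x^n, so y'(x) = sum_{n>=1} n a_n x^(n-1) and y''(x) = sum_{n>=2} n(n-1) a_n x^(n-2).
Substitute into P(x) y'' + Q(x) y' + R(x) y = 0 with P(x) = 1, Q(x) = 0, R(x) = -9, and match powers of x.
Initial conditions: a_0 = 1, a_1 = 1.
Setting the coefficient of each power of x to zero and solving order by order (substituting the coefficients already found):
  x^0: 2 a_2 - 9 a_0 = 0  ->  2 a_2 = 9 a_0 = 9  ->  a_2 = 9/2
  x^1: 6 a_3 - 9 a_1 = 0  ->  6 a_3 = 9 a_1 = 9  ->  a_3 = 3/2
  x^2: 12 a_4 - 9 a_2 = 0  ->  12 a_4 = 9 a_2 = 81/2  ->  a_4 = 27/8
  x^3: 20 a_5 - 9 a_3 = 0  ->  20 a_5 = 9 a_3 = 27/2  ->  a_5 = 27/40
Truncated series: y(x) = 1 + x + (9/2) x^2 + (3/2) x^3 + (27/8) x^4 + (27/40) x^5 + O(x^6).

a_0 = 1; a_1 = 1; a_2 = 9/2; a_3 = 3/2; a_4 = 27/8; a_5 = 27/40


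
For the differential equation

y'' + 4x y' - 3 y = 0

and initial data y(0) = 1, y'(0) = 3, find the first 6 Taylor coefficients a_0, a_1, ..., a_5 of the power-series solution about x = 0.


Ansatz: y(x) = sum_{n>=0} a_n x^n, so y'(x) = sum_{n>=1} n a_n x^(n-1) and y''(x) = sum_{n>=2} n(n-1) a_n x^(n-2).
Substitute into P(x) y'' + Q(x) y' + R(x) y = 0 with P(x) = 1, Q(x) = 4x, R(x) = -3, and match powers of x.
Initial conditions: a_0 = 1, a_1 = 3.
Setting the coefficient of each power of x to zero and solving order by order (substituting the coefficients already found):
  x^0: 2 a_2 - 3 a_0 = 0  ->  2 a_2 = 3 a_0 = 3  ->  a_2 = 3/2
  x^1: 6 a_3 + a_1 = 0  ->  6 a_3 = -a_1 = -3  ->  a_3 = -1/2
  x^2: 12 a_4 + 5 a_2 = 0  ->  12 a_4 = -5 a_2 = -15/2  ->  a_4 = -5/8
  x^3: 20 a_5 + 9 a_3 = 0  ->  20 a_5 = -9 a_3 = 9/2  ->  a_5 = 9/40
Truncated series: y(x) = 1 + 3 x + (3/2) x^2 - (1/2) x^3 - (5/8) x^4 + (9/40) x^5 + O(x^6).

a_0 = 1; a_1 = 3; a_2 = 3/2; a_3 = -1/2; a_4 = -5/8; a_5 = 9/40


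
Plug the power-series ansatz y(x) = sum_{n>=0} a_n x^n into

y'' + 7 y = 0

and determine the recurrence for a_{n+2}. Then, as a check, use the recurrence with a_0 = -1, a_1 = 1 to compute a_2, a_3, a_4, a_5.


Substitute y = sum_n a_n x^n into y'' + (const) y = 0.
y''(x) = sum_{n>=0} (n+2)(n+1) a_{n+2} x^n.
The ODE becomes sum_n [(n+2)(n+1) a_{n+2} + 7 a_n] x^n = 0.
Setting each coefficient to zero gives the recurrence:
  (n+2)(n+1) a_{n+2} + 7 a_n = 0,
  a_{n+2} = -7 / ((n+1)(n+2)) a_n.

Check with a_0 = -1, a_1 = 1 (apply the recurrence for n = 0, 1, 2, 3): a_0 = -1, a_1 = 1, a_2 = 7/2, a_3 = -7/6, a_4 = -49/24, a_5 = 49/120.

a_{n+2} = -7/((n+1)(n+2)) * a_n; check: a_0 = -1, a_1 = 1, a_2 = 7/2, a_3 = -7/6, a_4 = -49/24, a_5 = 49/120


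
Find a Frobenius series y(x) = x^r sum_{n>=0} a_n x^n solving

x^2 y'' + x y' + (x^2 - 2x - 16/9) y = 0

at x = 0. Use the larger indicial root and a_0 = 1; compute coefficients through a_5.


Write in Frobenius form y'' + (p(x)/x) y' + (q(x)/x^2) y = 0:
  p(x) = 1,  q(x) = x^2 - 2x - 16/9.
Indicial equation: r(r-1) + (1) r + (-16/9) = 0 -> roots r_1 = 4/3, r_2 = -4/3.
Take r = r_1 = 4/3. Let y(x) = x^r sum_{n>=0} a_n x^n with a_0 = 1.
Substitute y = x^r sum a_n x^n and match x^{r+n}. The recurrence is
  D(n) a_n - 2 a_{n-1} + 1 a_{n-2} = 0,  where D(n) = (r+n)(r+n-1) + (1)(r+n) + (-16/9).
  a_n = [2 a_{n-1} - 1 a_{n-2}] / D(n).
Since the indicial polynomial factors as (r - r_1)(r - r_2), D(n) = (r_1 + n - r_1)(r_1 + n - r_2) = n(n + 8/3).
Evaluating step by step (a_0 = 1):
  n = 1: D(1) = 1(1 + 8/3) = 11/3; numerator = 2(1) = 2; a_1 = (2)/(11/3) = 6/11
  n = 2: D(2) = 2(2 + 8/3) = 28/3; numerator = 2(6/11) - 1(1) = 1/11; a_2 = (1/11)/(28/3) = 3/308
  n = 3: D(3) = 3(3 + 8/3) = 17; numerator = 2(3/308) - 1(6/11) = -81/154; a_3 = (-81/154)/(17) = -81/2618
  n = 4: D(4) = 4(4 + 8/3) = 80/3; numerator = 2(-81/2618) - 1(3/308) = -375/5236; a_4 = (-375/5236)/(80/3) = -225/83776
  n = 5: D(5) = 5(5 + 8/3) = 115/3; numerator = 2(-225/83776) - 1(-81/2618) = 9/352; a_5 = (9/352)/(115/3) = 27/40480

r = 4/3; a_0 = 1; a_1 = 6/11; a_2 = 3/308; a_3 = -81/2618; a_4 = -225/83776; a_5 = 27/40480


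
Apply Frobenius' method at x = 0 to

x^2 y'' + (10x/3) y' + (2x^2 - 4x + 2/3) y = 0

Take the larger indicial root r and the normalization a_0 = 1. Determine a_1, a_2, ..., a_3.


Write in Frobenius form y'' + (p(x)/x) y' + (q(x)/x^2) y = 0:
  p(x) = 10/3,  q(x) = 2x^2 - 4x + 2/3.
Indicial equation: r(r-1) + (10/3) r + (2/3) = 0 -> roots r_1 = -1/3, r_2 = -2.
Take r = r_1 = -1/3. Let y(x) = x^r sum_{n>=0} a_n x^n with a_0 = 1.
Substitute y = x^r sum a_n x^n and match x^{r+n}. The recurrence is
  D(n) a_n - 4 a_{n-1} + 2 a_{n-2} = 0,  where D(n) = (r+n)(r+n-1) + (10/3)(r+n) + (2/3).
  a_n = [4 a_{n-1} - 2 a_{n-2}] / D(n).
Since the indicial polynomial factors as (r - r_1)(r - r_2), D(n) = (r_1 + n - r_1)(r_1 + n - r_2) = n(n + 5/3).
Evaluating step by step (a_0 = 1):
  n = 1: D(1) = 1(1 + 5/3) = 8/3; numerator = 4(1) = 4; a_1 = (4)/(8/3) = 3/2
  n = 2: D(2) = 2(2 + 5/3) = 22/3; numerator = 4(3/2) - 2(1) = 4; a_2 = (4)/(22/3) = 6/11
  n = 3: D(3) = 3(3 + 5/3) = 14; numerator = 4(6/11) - 2(3/2) = -9/11; a_3 = (-9/11)/(14) = -9/154

r = -1/3; a_0 = 1; a_1 = 3/2; a_2 = 6/11; a_3 = -9/154


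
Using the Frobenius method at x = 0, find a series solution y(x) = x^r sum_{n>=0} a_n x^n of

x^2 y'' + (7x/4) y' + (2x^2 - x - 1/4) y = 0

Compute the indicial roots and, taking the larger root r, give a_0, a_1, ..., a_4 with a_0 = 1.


Write in Frobenius form y'' + (p(x)/x) y' + (q(x)/x^2) y = 0:
  p(x) = 7/4,  q(x) = 2x^2 - x - 1/4.
Indicial equation: r(r-1) + (7/4) r + (-1/4) = 0 -> roots r_1 = 1/4, r_2 = -1.
Take r = r_1 = 1/4. Let y(x) = x^r sum_{n>=0} a_n x^n with a_0 = 1.
Substitute y = x^r sum a_n x^n and match x^{r+n}. The recurrence is
  D(n) a_n - 1 a_{n-1} + 2 a_{n-2} = 0,  where D(n) = (r+n)(r+n-1) + (7/4)(r+n) + (-1/4).
  a_n = [1 a_{n-1} - 2 a_{n-2}] / D(n).
Since the indicial polynomial factors as (r - r_1)(r - r_2), D(n) = (r_1 + n - r_1)(r_1 + n - r_2) = n(n + 5/4).
Evaluating step by step (a_0 = 1):
  n = 1: D(1) = 1(1 + 5/4) = 9/4; numerator = 1(1) = 1; a_1 = (1)/(9/4) = 4/9
  n = 2: D(2) = 2(2 + 5/4) = 13/2; numerator = 1(4/9) - 2(1) = -14/9; a_2 = (-14/9)/(13/2) = -28/117
  n = 3: D(3) = 3(3 + 5/4) = 51/4; numerator = 1(-28/117) - 2(4/9) = -44/39; a_3 = (-44/39)/(51/4) = -176/1989
  n = 4: D(4) = 4(4 + 5/4) = 21; numerator = 1(-176/1989) - 2(-28/117) = 776/1989; a_4 = (776/1989)/(21) = 776/41769

r = 1/4; a_0 = 1; a_1 = 4/9; a_2 = -28/117; a_3 = -176/1989; a_4 = 776/41769


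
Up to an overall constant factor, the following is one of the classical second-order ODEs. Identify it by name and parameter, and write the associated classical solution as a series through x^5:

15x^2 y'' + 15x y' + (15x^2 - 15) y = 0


All three coefficients share the factor 15; dividing through by 15 gives  x^2 y'' + x y' + (x^2 - 1) y = 0.
This matches the Bessel equation x^2 y'' + x y' + (x^2 - nu^2) y = 0 with nu^2 = 1, so nu = 1; the solution bounded at x = 0 is J_1(x).
Frobenius at x = 0: indicial roots ±nu; for r = nu the recurrence k(k + 2nu) c_k = -c_{k-2} gives the standard series J_nu(x) = sum_{k>=0} (-1)^k / (k! (k+nu)!) (x/2)^(2k+nu). Evaluate the first 3 terms:
  k = 0: (-1)^0 / (0! * 1! * 2^1) x^1 = 1/(1*1*2) x^1 = (1/2) x^1
  k = 1: (-1)^1 / (1! * 2! * 2^3) x^3 = -1/(1*2*8) x^3 = (-1/16) x^3
  k = 2: (-1)^2 / (2! * 3! * 2^5) x^5 = 1/(2*6*32) x^5 = (1/384) x^5
Hence J_1(x) = x^5/384 - x^3/16 + x/2 + ....

J_1(x); series = x^5/384 - x^3/16 + x/2
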